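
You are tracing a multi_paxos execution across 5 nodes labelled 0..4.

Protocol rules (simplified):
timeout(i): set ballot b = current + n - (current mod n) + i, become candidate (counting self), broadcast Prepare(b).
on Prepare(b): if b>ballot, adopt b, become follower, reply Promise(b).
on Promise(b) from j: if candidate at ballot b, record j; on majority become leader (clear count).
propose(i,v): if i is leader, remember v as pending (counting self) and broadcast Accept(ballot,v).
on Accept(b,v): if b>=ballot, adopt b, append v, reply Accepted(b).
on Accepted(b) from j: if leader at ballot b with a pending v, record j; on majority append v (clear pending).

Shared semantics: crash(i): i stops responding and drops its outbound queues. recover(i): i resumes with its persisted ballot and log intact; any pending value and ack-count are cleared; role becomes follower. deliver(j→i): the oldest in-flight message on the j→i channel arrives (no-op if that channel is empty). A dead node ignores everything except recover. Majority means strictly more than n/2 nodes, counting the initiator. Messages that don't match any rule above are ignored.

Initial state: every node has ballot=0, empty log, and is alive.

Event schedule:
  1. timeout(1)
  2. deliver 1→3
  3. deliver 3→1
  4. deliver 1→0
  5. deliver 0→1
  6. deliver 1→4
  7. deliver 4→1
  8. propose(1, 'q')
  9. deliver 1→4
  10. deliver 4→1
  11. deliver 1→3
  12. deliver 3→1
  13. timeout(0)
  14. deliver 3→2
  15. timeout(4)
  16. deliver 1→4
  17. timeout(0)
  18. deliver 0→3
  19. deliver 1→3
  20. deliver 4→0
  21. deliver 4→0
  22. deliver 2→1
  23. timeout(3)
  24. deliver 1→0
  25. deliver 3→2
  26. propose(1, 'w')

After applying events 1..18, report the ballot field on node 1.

e1 timeout(1): 1[cand,b=6,-]
e2 deliver 1→3: 3[foll,b=6,-]
e3 deliver 3→1: ·
e4 deliver 1→0: 0[foll,b=6,-]
e5 deliver 0→1: 1[lead,b=6,-]
e6 deliver 1→4: 4[foll,b=6,-]
e7 deliver 4→1: ·
e8 propose(1,'q'): ·
e9 deliver 1→4: 4[foll,b=6,q]
e10 deliver 4→1: ·
e11 deliver 1→3: 3[foll,b=6,q]
e12 deliver 3→1: 1[lead,b=6,q]
e13 timeout(0): 0[cand,b=10,-]
e14 deliver 3→2: ·
e15 timeout(4): 4[cand,b=14,q]
e16 deliver 1→4: ·
e17 timeout(0): 0[cand,b=15,-]
e18 deliver 0→3: 3[foll,b=10,q]

6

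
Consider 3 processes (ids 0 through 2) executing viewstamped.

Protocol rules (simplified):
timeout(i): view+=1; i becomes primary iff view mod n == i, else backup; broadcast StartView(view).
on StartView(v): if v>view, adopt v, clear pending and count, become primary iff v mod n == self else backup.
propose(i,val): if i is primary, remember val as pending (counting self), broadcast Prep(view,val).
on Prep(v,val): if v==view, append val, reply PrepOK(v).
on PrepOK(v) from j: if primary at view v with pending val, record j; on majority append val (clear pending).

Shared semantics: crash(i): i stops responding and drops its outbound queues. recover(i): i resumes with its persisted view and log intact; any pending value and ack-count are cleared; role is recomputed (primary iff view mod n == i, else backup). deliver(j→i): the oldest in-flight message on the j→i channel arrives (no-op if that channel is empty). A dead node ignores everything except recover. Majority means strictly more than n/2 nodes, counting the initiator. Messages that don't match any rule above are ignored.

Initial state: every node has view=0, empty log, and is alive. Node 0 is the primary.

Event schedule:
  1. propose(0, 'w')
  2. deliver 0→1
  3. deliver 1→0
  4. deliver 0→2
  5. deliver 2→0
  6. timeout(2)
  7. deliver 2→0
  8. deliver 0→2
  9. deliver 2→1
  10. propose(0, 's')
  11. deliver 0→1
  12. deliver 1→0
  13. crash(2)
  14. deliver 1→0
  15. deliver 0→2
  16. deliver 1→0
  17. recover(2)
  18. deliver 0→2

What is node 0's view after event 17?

e1 propose(0,'w'): ·
e2 deliver 0→1: 1[back,v=0,w]
e3 deliver 1→0: 0[prim,v=0,w]
e4 deliver 0→2: 2[back,v=0,w]
e5 deliver 2→0: ·
e6 timeout(2): 2[back,v=1,w]
e7 deliver 2→0: 0[back,v=1,w]
e8 deliver 0→2: ·
e9 deliver 2→1: 1[prim,v=1,w]
e10 propose(0,'s'): ·
e11 deliver 0→1: ·
e12 deliver 1→0: ·
e13 crash(2): 2[✗back,v=1,w]
e14 deliver 1→0: ·
e15 deliver 0→2: ·
e16 deliver 1→0: ·
e17 recover(2): 2[back,v=1,w]

1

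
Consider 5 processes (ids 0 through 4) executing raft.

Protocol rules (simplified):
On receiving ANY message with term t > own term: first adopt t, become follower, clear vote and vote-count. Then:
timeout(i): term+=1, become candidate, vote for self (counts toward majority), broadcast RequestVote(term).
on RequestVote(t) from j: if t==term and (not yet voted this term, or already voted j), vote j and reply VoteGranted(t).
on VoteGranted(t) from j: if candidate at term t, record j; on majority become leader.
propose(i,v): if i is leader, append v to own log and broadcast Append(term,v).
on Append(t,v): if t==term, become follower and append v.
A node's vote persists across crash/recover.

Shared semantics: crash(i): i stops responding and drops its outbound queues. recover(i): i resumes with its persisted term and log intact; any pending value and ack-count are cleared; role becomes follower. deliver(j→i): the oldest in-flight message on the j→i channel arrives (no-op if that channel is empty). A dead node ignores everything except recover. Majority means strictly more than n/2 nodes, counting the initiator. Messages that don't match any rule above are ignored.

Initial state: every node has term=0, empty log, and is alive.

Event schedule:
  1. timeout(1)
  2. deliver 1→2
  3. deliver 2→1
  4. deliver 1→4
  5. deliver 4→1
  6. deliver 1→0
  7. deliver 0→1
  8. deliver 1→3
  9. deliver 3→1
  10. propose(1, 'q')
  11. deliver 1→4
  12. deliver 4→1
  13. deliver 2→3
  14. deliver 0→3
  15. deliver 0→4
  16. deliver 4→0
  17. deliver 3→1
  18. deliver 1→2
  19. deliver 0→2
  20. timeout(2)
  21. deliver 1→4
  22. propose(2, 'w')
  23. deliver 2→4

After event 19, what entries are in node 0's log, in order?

empty

after 1 — timeout(1): n1:cand/t1/[-]
after 2 — deliver 1→2: n2:foll/t1/[-]
after 3 — deliver 2→1: ·
after 4 — deliver 1→4: n4:foll/t1/[-]
after 5 — deliver 4→1: n1:lead/t1/[-]
after 6 — deliver 1→0: n0:foll/t1/[-]
after 7 — deliver 0→1: ·
after 8 — deliver 1→3: n3:foll/t1/[-]
after 9 — deliver 3→1: ·
after 10 — propose(1,'q'): n1:lead/t1/[q]
after 11 — deliver 1→4: n4:foll/t1/[q]
after 12 — deliver 4→1: ·
after 13 — deliver 2→3: ·
after 14 — deliver 0→3: ·
after 15 — deliver 0→4: ·
after 16 — deliver 4→0: ·
after 17 — deliver 3→1: ·
after 18 — deliver 1→2: n2:foll/t1/[q]
after 19 — deliver 0→2: ·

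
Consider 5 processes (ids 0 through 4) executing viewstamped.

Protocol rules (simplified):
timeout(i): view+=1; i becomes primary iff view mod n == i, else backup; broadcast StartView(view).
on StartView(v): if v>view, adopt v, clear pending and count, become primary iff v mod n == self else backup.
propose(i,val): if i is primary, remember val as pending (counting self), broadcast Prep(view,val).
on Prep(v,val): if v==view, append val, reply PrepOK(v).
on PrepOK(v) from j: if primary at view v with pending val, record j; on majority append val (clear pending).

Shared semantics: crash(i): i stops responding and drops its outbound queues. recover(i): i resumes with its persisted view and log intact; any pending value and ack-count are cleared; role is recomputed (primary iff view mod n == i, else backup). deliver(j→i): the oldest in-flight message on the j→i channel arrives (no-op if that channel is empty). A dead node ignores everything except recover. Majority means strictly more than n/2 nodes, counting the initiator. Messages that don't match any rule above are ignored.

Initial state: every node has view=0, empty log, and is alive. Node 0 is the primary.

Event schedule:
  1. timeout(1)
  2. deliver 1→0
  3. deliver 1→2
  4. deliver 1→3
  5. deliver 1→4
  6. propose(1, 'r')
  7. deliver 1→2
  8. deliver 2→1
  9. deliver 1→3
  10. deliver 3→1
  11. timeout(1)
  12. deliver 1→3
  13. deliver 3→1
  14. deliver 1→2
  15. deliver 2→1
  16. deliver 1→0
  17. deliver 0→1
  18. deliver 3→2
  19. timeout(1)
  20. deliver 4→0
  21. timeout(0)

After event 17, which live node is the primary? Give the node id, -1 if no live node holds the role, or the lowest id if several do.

step 1 timeout(1): 1={prim,v=1,log=-}
step 2 deliver 1→0: 0={back,v=1,log=-}
step 3 deliver 1→2: 2={back,v=1,log=-}
step 4 deliver 1→3: 3={back,v=1,log=-}
step 5 deliver 1→4: 4={back,v=1,log=-}
step 6 propose(1,'r'): —
step 7 deliver 1→2: 2={back,v=1,log=r}
step 8 deliver 2→1: —
step 9 deliver 1→3: 3={back,v=1,log=r}
step 10 deliver 3→1: 1={prim,v=1,log=r}
step 11 timeout(1): 1={back,v=2,log=r}
step 12 deliver 1→3: 3={back,v=2,log=r}
step 13 deliver 3→1: —
step 14 deliver 1→2: 2={prim,v=2,log=r}
step 15 deliver 2→1: —
step 16 deliver 1→0: 0={back,v=1,log=r}
step 17 deliver 0→1: —

2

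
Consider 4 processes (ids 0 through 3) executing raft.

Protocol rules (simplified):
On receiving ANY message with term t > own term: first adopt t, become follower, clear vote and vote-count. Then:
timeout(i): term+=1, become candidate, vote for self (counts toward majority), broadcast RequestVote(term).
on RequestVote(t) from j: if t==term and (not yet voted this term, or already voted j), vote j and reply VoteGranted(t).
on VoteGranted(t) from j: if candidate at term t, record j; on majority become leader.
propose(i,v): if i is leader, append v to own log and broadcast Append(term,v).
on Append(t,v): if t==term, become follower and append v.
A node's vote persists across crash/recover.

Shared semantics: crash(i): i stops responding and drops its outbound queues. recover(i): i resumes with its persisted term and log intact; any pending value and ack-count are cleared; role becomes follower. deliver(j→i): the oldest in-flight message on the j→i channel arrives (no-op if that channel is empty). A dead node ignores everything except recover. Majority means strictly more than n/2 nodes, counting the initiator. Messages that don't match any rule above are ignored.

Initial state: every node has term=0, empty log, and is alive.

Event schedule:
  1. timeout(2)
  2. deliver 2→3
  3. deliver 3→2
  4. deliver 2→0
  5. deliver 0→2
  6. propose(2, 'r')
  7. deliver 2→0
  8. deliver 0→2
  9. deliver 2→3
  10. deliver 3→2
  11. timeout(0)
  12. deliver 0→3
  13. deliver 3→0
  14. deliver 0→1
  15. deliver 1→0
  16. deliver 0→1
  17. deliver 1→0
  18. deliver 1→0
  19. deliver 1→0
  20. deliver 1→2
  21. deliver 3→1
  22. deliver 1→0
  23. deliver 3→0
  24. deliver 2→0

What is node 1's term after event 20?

e1 timeout(2): 2[cand,t=1,-]
e2 deliver 2→3: 3[foll,t=1,-]
e3 deliver 3→2: ·
e4 deliver 2→0: 0[foll,t=1,-]
e5 deliver 0→2: 2[lead,t=1,-]
e6 propose(2,'r'): 2[lead,t=1,r]
e7 deliver 2→0: 0[foll,t=1,r]
e8 deliver 0→2: ·
e9 deliver 2→3: 3[foll,t=1,r]
e10 deliver 3→2: ·
e11 timeout(0): 0[cand,t=2,r]
e12 deliver 0→3: 3[foll,t=2,r]
e13 deliver 3→0: ·
e14 deliver 0→1: 1[foll,t=2,-]
e15 deliver 1→0: 0[lead,t=2,r]
e16 deliver 0→1: ·
e17 deliver 1→0: ·
e18 deliver 1→0: ·
e19 deliver 1→0: ·
e20 deliver 1→2: ·

2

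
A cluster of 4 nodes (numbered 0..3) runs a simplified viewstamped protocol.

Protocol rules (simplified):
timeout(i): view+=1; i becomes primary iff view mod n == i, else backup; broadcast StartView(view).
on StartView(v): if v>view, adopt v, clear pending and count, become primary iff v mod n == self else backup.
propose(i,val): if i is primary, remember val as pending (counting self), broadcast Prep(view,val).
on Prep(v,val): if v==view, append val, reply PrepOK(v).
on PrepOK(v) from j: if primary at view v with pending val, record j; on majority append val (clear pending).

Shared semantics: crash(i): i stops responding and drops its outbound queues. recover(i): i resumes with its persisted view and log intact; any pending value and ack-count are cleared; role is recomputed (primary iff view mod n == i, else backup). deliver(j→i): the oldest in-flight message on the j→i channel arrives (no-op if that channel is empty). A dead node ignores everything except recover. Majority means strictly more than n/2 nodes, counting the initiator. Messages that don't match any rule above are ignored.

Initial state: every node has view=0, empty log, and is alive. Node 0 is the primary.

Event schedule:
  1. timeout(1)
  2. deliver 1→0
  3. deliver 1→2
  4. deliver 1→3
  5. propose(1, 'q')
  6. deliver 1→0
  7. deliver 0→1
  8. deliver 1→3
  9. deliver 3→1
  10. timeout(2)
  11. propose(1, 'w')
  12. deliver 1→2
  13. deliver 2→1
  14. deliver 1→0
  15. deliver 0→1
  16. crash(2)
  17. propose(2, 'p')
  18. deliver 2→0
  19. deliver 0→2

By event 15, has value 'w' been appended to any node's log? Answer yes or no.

1. timeout(1):  <1:prim v1 ->
2. deliver 1→0:  <0:back v1 ->
3. deliver 1→2:  <2:back v1 ->
4. deliver 1→3:  <3:back v1 ->
5. propose(1,'q'):  nop
6. deliver 1→0:  <0:back v1 q>
7. deliver 0→1:  nop
8. deliver 1→3:  <3:back v1 q>
9. deliver 3→1:  <1:prim v1 q>
10. timeout(2):  <2:prim v2 ->
11. propose(1,'w'):  nop
12. deliver 1→2:  nop
13. deliver 2→1:  <1:back v2 q>
14. deliver 1→0:  <0:back v1 q,w>
15. deliver 0→1:  nop

yes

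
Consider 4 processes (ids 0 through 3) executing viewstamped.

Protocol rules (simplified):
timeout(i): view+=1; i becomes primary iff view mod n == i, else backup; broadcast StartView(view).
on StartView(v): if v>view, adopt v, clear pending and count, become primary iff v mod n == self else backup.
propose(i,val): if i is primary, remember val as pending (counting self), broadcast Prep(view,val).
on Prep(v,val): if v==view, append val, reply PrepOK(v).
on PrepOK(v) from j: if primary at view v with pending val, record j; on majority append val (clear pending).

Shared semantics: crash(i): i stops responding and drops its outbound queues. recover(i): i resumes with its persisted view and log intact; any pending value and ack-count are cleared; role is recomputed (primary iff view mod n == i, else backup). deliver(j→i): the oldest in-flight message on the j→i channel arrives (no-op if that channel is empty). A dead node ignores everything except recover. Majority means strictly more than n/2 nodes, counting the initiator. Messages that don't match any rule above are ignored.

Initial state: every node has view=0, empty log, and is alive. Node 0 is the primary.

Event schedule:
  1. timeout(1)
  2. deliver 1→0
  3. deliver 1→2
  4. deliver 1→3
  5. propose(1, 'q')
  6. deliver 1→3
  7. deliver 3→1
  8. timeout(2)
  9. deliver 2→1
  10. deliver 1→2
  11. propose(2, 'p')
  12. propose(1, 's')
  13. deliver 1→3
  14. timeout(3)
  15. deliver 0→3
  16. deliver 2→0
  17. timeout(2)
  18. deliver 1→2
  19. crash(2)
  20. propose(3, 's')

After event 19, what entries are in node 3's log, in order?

q

after 1 — timeout(1): n1:prim/v1/[-]
after 2 — deliver 1→0: n0:back/v1/[-]
after 3 — deliver 1→2: n2:back/v1/[-]
after 4 — deliver 1→3: n3:back/v1/[-]
after 5 — propose(1,'q'): ·
after 6 — deliver 1→3: n3:back/v1/[q]
after 7 — deliver 3→1: ·
after 8 — timeout(2): n2:prim/v2/[-]
after 9 — deliver 2→1: n1:back/v2/[-]
after 10 — deliver 1→2: ·
after 11 — propose(2,'p'): ·
after 12 — propose(1,'s'): ·
after 13 — deliver 1→3: ·
after 14 — timeout(3): n3:back/v2/[q]
after 15 — deliver 0→3: ·
after 16 — deliver 2→0: n0:back/v2/[-]
after 17 — timeout(2): n2:back/v3/[-]
after 18 — deliver 1→2: ·
after 19 — crash(2): n2:✗back/v3/[-]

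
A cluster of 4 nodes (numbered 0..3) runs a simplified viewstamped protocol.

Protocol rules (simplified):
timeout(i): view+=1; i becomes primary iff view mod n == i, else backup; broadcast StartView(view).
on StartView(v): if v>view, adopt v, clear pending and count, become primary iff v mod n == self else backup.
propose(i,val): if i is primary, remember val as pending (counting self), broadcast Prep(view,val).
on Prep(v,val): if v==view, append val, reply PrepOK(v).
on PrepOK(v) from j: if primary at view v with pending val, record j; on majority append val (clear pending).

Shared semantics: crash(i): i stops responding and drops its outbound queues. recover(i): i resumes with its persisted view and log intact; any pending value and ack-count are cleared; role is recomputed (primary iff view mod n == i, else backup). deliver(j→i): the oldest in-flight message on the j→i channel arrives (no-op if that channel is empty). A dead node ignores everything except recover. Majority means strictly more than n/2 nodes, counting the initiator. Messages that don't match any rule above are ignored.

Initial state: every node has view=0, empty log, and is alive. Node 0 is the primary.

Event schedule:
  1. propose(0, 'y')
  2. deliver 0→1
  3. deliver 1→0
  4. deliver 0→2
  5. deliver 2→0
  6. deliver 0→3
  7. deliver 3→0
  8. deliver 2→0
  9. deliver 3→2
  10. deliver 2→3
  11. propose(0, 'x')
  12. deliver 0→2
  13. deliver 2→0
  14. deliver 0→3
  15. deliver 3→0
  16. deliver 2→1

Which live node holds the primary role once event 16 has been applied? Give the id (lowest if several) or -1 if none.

0

[1] propose(0,'y') → ∅
[2] deliver 0→1 → N1(back v0 [y])
[3] deliver 1→0 → ∅
[4] deliver 0→2 → N2(back v0 [y])
[5] deliver 2→0 → N0(prim v0 [y])
[6] deliver 0→3 → N3(back v0 [y])
[7] deliver 3→0 → ∅
[8] deliver 2→0 → ∅
[9] deliver 3→2 → ∅
[10] deliver 2→3 → ∅
[11] propose(0,'x') → ∅
[12] deliver 0→2 → N2(back v0 [y,x])
[13] deliver 2→0 → ∅
[14] deliver 0→3 → N3(back v0 [y,x])
[15] deliver 3→0 → N0(prim v0 [y,x])
[16] deliver 2→1 → ∅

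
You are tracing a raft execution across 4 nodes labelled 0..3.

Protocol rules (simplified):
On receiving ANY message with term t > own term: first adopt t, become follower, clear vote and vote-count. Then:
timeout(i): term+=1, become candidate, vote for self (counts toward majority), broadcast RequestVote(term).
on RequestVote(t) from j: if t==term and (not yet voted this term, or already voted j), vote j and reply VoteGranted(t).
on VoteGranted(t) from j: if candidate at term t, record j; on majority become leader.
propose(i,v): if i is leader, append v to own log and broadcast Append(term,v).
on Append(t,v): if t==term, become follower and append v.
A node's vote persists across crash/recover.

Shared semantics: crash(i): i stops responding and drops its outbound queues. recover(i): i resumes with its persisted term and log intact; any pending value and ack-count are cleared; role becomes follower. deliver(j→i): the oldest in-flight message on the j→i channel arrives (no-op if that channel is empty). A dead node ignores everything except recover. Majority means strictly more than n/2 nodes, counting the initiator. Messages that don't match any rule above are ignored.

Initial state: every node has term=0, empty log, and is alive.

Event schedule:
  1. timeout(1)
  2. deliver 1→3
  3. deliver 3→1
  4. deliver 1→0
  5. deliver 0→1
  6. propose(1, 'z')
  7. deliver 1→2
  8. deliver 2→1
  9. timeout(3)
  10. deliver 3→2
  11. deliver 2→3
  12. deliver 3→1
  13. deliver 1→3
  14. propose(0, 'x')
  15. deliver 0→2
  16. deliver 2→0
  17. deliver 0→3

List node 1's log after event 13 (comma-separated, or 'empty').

[1] timeout(1) → N1(cand t1 [-])
[2] deliver 1→3 → N3(foll t1 [-])
[3] deliver 3→1 → ∅
[4] deliver 1→0 → N0(foll t1 [-])
[5] deliver 0→1 → N1(lead t1 [-])
[6] propose(1,'z') → N1(lead t1 [z])
[7] deliver 1→2 → N2(foll t1 [-])
[8] deliver 2→1 → ∅
[9] timeout(3) → N3(cand t2 [-])
[10] deliver 3→2 → N2(foll t2 [-])
[11] deliver 2→3 → ∅
[12] deliver 3→1 → N1(foll t2 [z])
[13] deliver 1→3 → ∅

z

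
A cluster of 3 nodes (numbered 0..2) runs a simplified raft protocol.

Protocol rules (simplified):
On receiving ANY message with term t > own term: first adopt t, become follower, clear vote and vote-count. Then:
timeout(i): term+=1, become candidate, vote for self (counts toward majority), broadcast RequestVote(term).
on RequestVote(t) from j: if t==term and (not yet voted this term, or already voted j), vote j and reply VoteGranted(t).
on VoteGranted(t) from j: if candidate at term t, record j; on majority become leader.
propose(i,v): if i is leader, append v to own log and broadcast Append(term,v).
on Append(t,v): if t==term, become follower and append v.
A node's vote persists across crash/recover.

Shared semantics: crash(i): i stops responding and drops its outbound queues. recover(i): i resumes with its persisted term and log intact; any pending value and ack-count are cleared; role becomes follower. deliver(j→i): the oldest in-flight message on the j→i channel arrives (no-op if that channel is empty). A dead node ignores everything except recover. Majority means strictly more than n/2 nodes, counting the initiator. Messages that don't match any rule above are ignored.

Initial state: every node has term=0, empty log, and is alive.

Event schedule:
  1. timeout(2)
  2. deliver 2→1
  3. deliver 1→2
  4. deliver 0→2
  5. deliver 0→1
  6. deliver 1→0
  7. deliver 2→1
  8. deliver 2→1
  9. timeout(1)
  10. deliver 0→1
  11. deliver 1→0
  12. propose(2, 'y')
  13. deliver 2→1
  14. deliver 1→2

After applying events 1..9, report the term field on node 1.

e1 timeout(2): 2[cand,t=1,-]
e2 deliver 2→1: 1[foll,t=1,-]
e3 deliver 1→2: 2[lead,t=1,-]
e4 deliver 0→2: ·
e5 deliver 0→1: ·
e6 deliver 1→0: ·
e7 deliver 2→1: ·
e8 deliver 2→1: ·
e9 timeout(1): 1[cand,t=2,-]

2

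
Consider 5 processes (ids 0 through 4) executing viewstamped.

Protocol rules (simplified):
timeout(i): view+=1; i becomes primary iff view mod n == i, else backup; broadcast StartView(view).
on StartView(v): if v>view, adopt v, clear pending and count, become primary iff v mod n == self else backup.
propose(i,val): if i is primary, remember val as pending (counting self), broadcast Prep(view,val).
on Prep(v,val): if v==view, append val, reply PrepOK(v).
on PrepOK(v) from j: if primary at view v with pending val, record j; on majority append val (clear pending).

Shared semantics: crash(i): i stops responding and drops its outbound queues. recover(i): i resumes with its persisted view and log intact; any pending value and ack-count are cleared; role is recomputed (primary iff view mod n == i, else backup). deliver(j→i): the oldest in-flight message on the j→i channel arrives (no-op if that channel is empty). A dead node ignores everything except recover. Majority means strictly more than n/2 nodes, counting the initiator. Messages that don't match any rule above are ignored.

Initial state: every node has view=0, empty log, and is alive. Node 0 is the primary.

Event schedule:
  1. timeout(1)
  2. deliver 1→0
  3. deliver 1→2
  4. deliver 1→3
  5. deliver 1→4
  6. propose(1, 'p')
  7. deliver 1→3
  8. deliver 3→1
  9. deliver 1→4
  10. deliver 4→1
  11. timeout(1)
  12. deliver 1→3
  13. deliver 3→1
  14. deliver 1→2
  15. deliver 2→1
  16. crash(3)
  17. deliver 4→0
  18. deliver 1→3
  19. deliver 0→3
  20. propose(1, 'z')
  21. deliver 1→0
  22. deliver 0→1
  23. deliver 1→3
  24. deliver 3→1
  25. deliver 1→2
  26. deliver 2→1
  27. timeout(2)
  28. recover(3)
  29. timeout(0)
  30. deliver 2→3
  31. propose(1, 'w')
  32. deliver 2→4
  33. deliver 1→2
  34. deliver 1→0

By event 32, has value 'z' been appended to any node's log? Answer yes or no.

no

e1 timeout(1): 1[prim,v=1,-]
e2 deliver 1→0: 0[back,v=1,-]
e3 deliver 1→2: 2[back,v=1,-]
e4 deliver 1→3: 3[back,v=1,-]
e5 deliver 1→4: 4[back,v=1,-]
e6 propose(1,'p'): ·
e7 deliver 1→3: 3[back,v=1,p]
e8 deliver 3→1: ·
e9 deliver 1→4: 4[back,v=1,p]
e10 deliver 4→1: 1[prim,v=1,p]
e11 timeout(1): 1[back,v=2,p]
e12 deliver 1→3: 3[back,v=2,p]
e13 deliver 3→1: ·
e14 deliver 1→2: 2[back,v=1,p]
e15 deliver 2→1: ·
e16 crash(3): 3[✗back,v=2,p]
e17 deliver 4→0: ·
e18 deliver 1→3: ·
e19 deliver 0→3: ·
e20 propose(1,'z'): ·
e21 deliver 1→0: 0[back,v=1,p]
e22 deliver 0→1: ·
e23 deliver 1→3: ·
e24 deliver 3→1: ·
e25 deliver 1→2: 2[prim,v=2,p]
e26 deliver 2→1: ·
e27 timeout(2): 2[back,v=3,p]
e28 recover(3): 3[back,v=2,p]
e29 timeout(0): 0[back,v=2,p]
e30 deliver 2→3: 3[prim,v=3,p]
e31 propose(1,'w'): ·
e32 deliver 2→4: 4[back,v=3,p]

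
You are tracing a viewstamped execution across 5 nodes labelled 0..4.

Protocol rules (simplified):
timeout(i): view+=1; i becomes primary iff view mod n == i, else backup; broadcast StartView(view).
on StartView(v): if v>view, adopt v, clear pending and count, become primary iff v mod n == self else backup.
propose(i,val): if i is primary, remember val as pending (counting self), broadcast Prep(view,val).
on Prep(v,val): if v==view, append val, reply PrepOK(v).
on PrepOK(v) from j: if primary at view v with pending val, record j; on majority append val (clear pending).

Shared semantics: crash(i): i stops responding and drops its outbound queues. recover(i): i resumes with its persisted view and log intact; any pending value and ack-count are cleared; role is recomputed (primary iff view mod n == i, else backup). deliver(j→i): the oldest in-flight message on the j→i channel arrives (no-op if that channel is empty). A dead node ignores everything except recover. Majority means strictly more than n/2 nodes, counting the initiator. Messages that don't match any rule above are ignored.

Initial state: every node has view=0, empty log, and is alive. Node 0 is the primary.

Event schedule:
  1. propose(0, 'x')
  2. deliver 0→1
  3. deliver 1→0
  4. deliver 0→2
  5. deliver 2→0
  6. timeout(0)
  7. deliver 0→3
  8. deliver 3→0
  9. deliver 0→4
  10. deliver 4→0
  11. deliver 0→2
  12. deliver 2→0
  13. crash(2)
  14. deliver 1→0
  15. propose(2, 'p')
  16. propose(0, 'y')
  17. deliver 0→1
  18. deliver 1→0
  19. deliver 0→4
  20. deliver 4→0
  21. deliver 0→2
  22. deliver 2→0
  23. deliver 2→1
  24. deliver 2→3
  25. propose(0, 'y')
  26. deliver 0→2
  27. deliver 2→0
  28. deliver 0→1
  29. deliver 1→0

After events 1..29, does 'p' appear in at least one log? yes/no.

no

e1 propose(0,'x'): ·
e2 deliver 0→1: 1[back,v=0,x]
e3 deliver 1→0: ·
e4 deliver 0→2: 2[back,v=0,x]
e5 deliver 2→0: 0[prim,v=0,x]
e6 timeout(0): 0[back,v=1,x]
e7 deliver 0→3: 3[back,v=0,x]
e8 deliver 3→0: ·
e9 deliver 0→4: 4[back,v=0,x]
e10 deliver 4→0: ·
e11 deliver 0→2: 2[back,v=1,x]
e12 deliver 2→0: ·
e13 crash(2): 2[✗back,v=1,x]
e14 deliver 1→0: ·
e15 propose(2,'p'): ·
e16 propose(0,'y'): ·
e17 deliver 0→1: 1[prim,v=1,x]
e18 deliver 1→0: ·
e19 deliver 0→4: 4[back,v=1,x]
e20 deliver 4→0: ·
e21 deliver 0→2: ·
e22 deliver 2→0: ·
e23 deliver 2→1: ·
e24 deliver 2→3: ·
e25 propose(0,'y'): ·
e26 deliver 0→2: ·
e27 deliver 2→0: ·
e28 deliver 0→1: ·
e29 deliver 1→0: ·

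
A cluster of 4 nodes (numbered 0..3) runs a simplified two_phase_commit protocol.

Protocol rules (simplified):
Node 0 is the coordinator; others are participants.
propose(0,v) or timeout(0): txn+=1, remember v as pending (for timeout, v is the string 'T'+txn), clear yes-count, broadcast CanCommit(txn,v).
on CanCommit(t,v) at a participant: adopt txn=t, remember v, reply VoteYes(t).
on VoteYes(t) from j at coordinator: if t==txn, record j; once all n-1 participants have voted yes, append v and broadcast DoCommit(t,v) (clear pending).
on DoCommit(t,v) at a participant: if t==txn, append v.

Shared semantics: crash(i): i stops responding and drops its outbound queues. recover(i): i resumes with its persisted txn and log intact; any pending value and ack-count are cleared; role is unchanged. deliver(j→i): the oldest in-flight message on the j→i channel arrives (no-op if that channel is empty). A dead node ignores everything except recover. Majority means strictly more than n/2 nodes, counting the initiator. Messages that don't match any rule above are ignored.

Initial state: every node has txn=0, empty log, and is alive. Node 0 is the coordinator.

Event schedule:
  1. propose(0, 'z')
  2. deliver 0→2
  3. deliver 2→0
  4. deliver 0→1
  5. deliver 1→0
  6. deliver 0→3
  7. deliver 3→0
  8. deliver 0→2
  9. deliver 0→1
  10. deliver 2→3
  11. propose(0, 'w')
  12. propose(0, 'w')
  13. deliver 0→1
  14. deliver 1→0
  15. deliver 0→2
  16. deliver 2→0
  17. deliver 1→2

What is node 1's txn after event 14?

[1] propose(0,'z') → N0(coor t1 [-])
[2] deliver 0→2 → N2(part t1 [-])
[3] deliver 2→0 → ∅
[4] deliver 0→1 → N1(part t1 [-])
[5] deliver 1→0 → ∅
[6] deliver 0→3 → N3(part t1 [-])
[7] deliver 3→0 → N0(coor t1 [z])
[8] deliver 0→2 → N2(part t1 [z])
[9] deliver 0→1 → N1(part t1 [z])
[10] deliver 2→3 → ∅
[11] propose(0,'w') → N0(coor t2 [z])
[12] propose(0,'w') → N0(coor t3 [z])
[13] deliver 0→1 → N1(part t2 [z])
[14] deliver 1→0 → ∅

2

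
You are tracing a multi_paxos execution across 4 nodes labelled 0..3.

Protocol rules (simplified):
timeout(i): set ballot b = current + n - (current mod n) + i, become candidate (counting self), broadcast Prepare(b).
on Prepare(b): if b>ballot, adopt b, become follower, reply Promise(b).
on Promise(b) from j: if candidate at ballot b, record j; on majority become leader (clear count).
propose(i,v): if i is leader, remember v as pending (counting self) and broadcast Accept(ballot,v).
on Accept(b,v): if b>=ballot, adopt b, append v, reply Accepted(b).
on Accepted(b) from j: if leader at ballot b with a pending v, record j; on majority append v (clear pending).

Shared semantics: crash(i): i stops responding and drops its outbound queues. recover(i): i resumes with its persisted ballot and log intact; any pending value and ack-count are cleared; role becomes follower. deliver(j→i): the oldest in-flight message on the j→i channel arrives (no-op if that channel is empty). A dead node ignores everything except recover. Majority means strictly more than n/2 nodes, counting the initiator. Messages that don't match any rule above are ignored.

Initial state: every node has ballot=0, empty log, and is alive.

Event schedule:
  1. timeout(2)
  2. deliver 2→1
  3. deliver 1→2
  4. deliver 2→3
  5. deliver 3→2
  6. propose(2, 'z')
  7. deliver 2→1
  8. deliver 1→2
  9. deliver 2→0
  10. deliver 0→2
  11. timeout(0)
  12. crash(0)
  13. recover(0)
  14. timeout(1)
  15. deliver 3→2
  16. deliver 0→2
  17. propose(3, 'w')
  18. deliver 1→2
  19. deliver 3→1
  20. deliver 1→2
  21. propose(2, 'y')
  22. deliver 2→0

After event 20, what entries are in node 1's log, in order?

1. timeout(2):  <2:cand b6 ->
2. deliver 2→1:  <1:foll b6 ->
3. deliver 1→2:  nop
4. deliver 2→3:  <3:foll b6 ->
5. deliver 3→2:  <2:lead b6 ->
6. propose(2,'z'):  nop
7. deliver 2→1:  <1:foll b6 z>
8. deliver 1→2:  nop
9. deliver 2→0:  <0:foll b6 ->
10. deliver 0→2:  nop
11. timeout(0):  <0:cand b8 ->
12. crash(0):  <0:✗cand b8 ->
13. recover(0):  <0:foll b8 ->
14. timeout(1):  <1:cand b9 z>
15. deliver 3→2:  nop
16. deliver 0→2:  nop
17. propose(3,'w'):  nop
18. deliver 1→2:  <2:foll b9 ->
19. deliver 3→1:  nop
20. deliver 1→2:  nop

z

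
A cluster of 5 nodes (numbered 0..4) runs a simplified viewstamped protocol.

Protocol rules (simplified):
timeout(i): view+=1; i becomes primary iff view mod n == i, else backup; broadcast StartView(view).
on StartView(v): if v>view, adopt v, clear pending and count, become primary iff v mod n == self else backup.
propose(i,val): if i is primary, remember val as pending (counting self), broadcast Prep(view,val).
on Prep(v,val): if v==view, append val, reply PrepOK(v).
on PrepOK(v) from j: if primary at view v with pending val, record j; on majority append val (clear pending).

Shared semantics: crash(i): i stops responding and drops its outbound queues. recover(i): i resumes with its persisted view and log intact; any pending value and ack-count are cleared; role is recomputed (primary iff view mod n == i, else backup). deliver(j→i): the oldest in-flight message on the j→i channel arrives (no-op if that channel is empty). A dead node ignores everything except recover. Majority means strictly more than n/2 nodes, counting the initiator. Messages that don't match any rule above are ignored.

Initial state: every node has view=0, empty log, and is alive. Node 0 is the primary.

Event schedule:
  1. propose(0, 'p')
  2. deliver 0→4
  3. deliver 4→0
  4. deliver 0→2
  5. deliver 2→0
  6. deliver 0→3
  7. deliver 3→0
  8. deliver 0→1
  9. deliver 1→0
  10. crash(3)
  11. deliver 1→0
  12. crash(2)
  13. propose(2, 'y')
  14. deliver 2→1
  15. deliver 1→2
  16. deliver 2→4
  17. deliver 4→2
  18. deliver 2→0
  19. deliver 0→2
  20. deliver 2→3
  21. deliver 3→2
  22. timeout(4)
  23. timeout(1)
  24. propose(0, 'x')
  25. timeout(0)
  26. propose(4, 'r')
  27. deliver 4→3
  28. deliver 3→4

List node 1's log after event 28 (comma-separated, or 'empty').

1. propose(0,'p'):  nop
2. deliver 0→4:  <4:back v0 p>
3. deliver 4→0:  nop
4. deliver 0→2:  <2:back v0 p>
5. deliver 2→0:  <0:prim v0 p>
6. deliver 0→3:  <3:back v0 p>
7. deliver 3→0:  nop
8. deliver 0→1:  <1:back v0 p>
9. deliver 1→0:  nop
10. crash(3):  <3:✗back v0 p>
11. deliver 1→0:  nop
12. crash(2):  <2:✗back v0 p>
13. propose(2,'y'):  nop
14. deliver 2→1:  nop
15. deliver 1→2:  nop
16. deliver 2→4:  nop
17. deliver 4→2:  nop
18. deliver 2→0:  nop
19. deliver 0→2:  nop
20. deliver 2→3:  nop
21. deliver 3→2:  nop
22. timeout(4):  <4:back v1 p>
23. timeout(1):  <1:prim v1 p>
24. propose(0,'x'):  nop
25. timeout(0):  <0:back v1 p>
26. propose(4,'r'):  nop
27. deliver 4→3:  nop
28. deliver 3→4:  nop

p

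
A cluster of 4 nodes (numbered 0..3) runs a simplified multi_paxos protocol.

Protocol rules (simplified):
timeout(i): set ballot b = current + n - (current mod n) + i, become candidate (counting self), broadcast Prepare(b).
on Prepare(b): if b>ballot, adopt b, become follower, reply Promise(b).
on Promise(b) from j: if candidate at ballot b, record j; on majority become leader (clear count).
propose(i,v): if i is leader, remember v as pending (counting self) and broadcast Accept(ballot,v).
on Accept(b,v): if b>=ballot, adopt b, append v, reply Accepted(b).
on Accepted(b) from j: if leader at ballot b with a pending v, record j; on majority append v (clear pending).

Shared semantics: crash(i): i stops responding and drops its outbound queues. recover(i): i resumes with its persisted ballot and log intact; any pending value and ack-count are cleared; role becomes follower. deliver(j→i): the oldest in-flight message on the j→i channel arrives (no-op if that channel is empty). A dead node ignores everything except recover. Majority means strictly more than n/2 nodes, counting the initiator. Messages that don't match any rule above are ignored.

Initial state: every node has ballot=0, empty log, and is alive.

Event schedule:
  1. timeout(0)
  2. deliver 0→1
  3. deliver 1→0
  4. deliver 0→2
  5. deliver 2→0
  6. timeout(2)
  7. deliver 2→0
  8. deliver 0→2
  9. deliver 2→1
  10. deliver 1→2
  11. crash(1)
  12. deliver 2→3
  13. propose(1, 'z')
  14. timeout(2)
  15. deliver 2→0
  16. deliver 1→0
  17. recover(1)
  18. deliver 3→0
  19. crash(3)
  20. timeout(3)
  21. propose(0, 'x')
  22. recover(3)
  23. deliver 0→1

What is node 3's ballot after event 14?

step 1 timeout(0): 0={cand,b=4,log=-}
step 2 deliver 0→1: 1={foll,b=4,log=-}
step 3 deliver 1→0: —
step 4 deliver 0→2: 2={foll,b=4,log=-}
step 5 deliver 2→0: 0={lead,b=4,log=-}
step 6 timeout(2): 2={cand,b=10,log=-}
step 7 deliver 2→0: 0={foll,b=10,log=-}
step 8 deliver 0→2: —
step 9 deliver 2→1: 1={foll,b=10,log=-}
step 10 deliver 1→2: 2={lead,b=10,log=-}
step 11 crash(1): 1={✗foll,b=10,log=-}
step 12 deliver 2→3: 3={foll,b=10,log=-}
step 13 propose(1,'z'): —
step 14 timeout(2): 2={cand,b=14,log=-}

10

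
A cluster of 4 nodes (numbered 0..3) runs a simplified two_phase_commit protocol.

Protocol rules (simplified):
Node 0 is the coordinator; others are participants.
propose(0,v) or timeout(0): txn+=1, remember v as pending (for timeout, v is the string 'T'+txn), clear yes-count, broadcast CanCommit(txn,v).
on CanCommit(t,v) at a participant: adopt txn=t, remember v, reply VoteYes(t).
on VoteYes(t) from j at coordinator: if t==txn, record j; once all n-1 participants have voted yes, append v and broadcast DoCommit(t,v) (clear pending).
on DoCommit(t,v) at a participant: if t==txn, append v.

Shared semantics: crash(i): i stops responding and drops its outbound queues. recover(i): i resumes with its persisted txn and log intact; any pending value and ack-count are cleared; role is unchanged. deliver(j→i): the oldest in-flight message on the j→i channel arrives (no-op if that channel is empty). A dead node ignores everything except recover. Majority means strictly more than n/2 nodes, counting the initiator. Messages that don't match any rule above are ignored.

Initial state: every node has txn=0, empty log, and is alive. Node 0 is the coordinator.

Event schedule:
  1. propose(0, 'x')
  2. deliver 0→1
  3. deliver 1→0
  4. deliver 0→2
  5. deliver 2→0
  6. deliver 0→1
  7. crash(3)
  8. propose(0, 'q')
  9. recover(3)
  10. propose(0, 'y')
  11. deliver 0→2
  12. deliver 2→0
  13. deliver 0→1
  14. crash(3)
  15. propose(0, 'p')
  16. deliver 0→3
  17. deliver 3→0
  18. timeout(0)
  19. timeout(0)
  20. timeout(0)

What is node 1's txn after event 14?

e1 propose(0,'x'): 0[coor,t=1,-]
e2 deliver 0→1: 1[part,t=1,-]
e3 deliver 1→0: ·
e4 deliver 0→2: 2[part,t=1,-]
e5 deliver 2→0: ·
e6 deliver 0→1: ·
e7 crash(3): 3[✗part,t=0,-]
e8 propose(0,'q'): 0[coor,t=2,-]
e9 recover(3): 3[part,t=0,-]
e10 propose(0,'y'): 0[coor,t=3,-]
e11 deliver 0→2: 2[part,t=2,-]
e12 deliver 2→0: ·
e13 deliver 0→1: 1[part,t=2,-]
e14 crash(3): 3[✗part,t=0,-]

2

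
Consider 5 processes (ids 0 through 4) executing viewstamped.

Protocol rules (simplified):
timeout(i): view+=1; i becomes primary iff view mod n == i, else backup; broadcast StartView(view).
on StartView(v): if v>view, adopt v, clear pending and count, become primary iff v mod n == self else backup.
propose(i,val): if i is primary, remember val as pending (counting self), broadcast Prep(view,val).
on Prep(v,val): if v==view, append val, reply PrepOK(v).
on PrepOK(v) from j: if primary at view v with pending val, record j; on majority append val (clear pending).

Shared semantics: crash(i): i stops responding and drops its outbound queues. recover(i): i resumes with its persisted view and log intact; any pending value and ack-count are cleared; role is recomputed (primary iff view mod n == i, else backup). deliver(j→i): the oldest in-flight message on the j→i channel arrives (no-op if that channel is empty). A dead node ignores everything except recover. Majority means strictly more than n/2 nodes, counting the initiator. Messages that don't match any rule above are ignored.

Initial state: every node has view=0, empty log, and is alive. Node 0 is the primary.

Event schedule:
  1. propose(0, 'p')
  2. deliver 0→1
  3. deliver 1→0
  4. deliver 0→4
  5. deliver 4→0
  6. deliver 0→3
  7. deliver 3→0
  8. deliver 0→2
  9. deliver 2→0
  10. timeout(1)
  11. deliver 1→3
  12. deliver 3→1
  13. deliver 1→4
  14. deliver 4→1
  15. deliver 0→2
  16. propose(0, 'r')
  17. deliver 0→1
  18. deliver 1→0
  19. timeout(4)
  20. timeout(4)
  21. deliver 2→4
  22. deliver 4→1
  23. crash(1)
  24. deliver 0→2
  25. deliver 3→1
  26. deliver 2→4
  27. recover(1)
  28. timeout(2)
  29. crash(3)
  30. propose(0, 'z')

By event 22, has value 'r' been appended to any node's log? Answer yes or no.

step 1 propose(0,'p'): —
step 2 deliver 0→1: 1={back,v=0,log=p}
step 3 deliver 1→0: —
step 4 deliver 0→4: 4={back,v=0,log=p}
step 5 deliver 4→0: 0={prim,v=0,log=p}
step 6 deliver 0→3: 3={back,v=0,log=p}
step 7 deliver 3→0: —
step 8 deliver 0→2: 2={back,v=0,log=p}
step 9 deliver 2→0: —
step 10 timeout(1): 1={prim,v=1,log=p}
step 11 deliver 1→3: 3={back,v=1,log=p}
step 12 deliver 3→1: —
step 13 deliver 1→4: 4={back,v=1,log=p}
step 14 deliver 4→1: —
step 15 deliver 0→2: —
step 16 propose(0,'r'): —
step 17 deliver 0→1: —
step 18 deliver 1→0: 0={back,v=1,log=p}
step 19 timeout(4): 4={back,v=2,log=p}
step 20 timeout(4): 4={back,v=3,log=p}
step 21 deliver 2→4: —
step 22 deliver 4→1: 1={back,v=2,log=p}

no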